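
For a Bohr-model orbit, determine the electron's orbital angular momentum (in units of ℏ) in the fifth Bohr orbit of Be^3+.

L_n = nℏ, so L/ℏ = n = 5.

5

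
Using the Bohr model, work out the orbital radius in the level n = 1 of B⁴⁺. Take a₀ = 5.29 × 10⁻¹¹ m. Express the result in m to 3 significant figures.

1.06 × 10⁻¹¹ m

r_n = n²a₀/Z = 1² × 5.29 × 10⁻¹¹ / 5
    = 1 × 5.29 × 10⁻¹¹ / 5 = 1.06 × 10⁻¹¹ m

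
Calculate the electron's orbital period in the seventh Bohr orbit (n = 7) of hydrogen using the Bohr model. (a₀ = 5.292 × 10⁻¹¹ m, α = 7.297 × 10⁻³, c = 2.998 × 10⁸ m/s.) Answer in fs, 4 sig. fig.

52.13 fs

r = n²a₀/Z = 7²·5.292 × 10⁻¹¹/1 = 2.593 × 10⁻⁹ m
v = Zαc/n = 1·0.007297·2.998 × 10⁸/7 = 3.125 × 10⁵ m/s
T = 2πr/v = 5.213 × 10⁻¹⁴ s = 52.13 fs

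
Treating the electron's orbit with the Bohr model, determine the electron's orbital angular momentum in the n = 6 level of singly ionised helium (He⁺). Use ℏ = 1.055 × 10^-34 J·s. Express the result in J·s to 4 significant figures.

6.330 × 10^-34 J·s

L_n = nℏ = 6 × 1.055 × 10^-34 = 6.330 × 10^-34 J·s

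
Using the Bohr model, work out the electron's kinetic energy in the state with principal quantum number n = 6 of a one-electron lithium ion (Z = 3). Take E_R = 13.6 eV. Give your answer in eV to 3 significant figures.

For a Coulomb orbit the virial theorem gives K = −E_n.
E_n = −E_R·Z²/n², so K = E_R·Z²/n² = 13.6 × 3²/6² = 3.40 eV

3.40 eV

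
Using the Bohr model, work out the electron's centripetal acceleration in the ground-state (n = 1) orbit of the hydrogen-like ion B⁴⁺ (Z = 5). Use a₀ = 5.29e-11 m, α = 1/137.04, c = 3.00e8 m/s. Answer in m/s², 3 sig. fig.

r = n²a₀/Z = 1.06e-11 m, v = Zαc/n = 1.09e7 m/s
a = v²/r = (1.09e7)² / 1.06e-11 = 1.13e25 m/s²

1.13e25 m/s²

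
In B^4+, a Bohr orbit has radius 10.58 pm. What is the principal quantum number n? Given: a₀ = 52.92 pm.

r_n = n²a₀/Z ⇒ n² = rZ/a₀ = 10.58 × 5 / 52.92 ≈ 1.00
n = 1

1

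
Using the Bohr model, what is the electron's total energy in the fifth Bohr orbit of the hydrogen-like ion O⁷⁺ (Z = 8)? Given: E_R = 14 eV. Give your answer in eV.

E_n = −E_R·Z²/n² = −14 × 8²/5² = -36 eV

-36 eV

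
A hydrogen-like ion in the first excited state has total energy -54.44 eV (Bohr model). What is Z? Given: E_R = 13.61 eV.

E_n = −E_R Z²/n² ⇒ Z² = −E_n n²/E_R = 54.44 × 2² / 13.61 ≈ 16.00
Z = 4

4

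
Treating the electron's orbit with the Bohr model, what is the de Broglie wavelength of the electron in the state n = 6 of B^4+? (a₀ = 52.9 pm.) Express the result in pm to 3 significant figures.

The Bohr quantisation condition is nλ = 2πr_n.
r_n = n²a₀/Z = 381 pm
λ = 2πr_n/n = 2π·381/6 = 399 pm

399 pm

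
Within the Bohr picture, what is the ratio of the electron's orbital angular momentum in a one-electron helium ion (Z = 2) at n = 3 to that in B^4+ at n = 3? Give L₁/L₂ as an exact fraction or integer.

1

L = nℏ is independent of Z.
L₁/L₂ = n₁/n₂ = 3/3 = 1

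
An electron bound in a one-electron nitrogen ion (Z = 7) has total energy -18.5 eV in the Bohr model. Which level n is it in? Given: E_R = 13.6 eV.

6

E_n = −E_R Z²/n² ⇒ n² = E_R Z²/(−E_n) = 13.6 × 7² / 18.5 ≈ 36.02
n = 6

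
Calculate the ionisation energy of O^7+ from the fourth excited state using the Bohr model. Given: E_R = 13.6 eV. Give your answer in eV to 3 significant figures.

E_n = −E_R·Z²/n² = −13.6 × 8²/5² eV = -34.8 eV
Ionisation energy = −E_n = 34.8 eV

34.8 eV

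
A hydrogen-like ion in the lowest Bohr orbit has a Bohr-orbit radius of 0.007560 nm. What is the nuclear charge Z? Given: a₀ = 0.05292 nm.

r_n = n²a₀/Z ⇒ Z = n²a₀/r = 1² × 0.05292 / 0.007560 ≈ 7.00
Z = 7

7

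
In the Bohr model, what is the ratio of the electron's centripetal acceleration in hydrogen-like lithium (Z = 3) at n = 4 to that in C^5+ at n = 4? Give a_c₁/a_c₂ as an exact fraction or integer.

a_c ∝ Z^3 · n^-4
a_c₁/a_c₂ = (3/6)^3 · (4/4)^-4 = 1/8

1/8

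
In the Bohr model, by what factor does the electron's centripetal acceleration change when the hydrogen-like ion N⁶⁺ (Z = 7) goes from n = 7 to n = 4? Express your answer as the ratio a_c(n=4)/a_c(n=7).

a_c ∝ Z^3 · n^-4; with Z fixed, a_c ∝ n^-4.
a_c(n=4)/a_c(n=7) = (4/7)^-4 = 2401/256

2401/256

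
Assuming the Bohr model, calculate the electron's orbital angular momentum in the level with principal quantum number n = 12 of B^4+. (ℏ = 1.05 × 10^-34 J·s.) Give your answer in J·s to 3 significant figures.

L_n = nℏ = 12 × 1.05 × 10^-34 = 1.26 × 10^-33 J·s

1.26 × 10^-33 J·s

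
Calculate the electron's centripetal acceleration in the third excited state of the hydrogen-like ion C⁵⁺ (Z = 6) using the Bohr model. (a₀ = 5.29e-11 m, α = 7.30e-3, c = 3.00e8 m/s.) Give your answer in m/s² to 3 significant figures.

7.65e22 m/s²

r = n²a₀/Z = 1.41e-10 m, v = Zαc/n = 3.29e6 m/s
a = v²/r = (3.29e6)² / 1.41e-10 = 7.65e22 m/s²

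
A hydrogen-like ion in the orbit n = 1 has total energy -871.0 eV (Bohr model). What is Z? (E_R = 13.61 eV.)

E_n = −E_R Z²/n² ⇒ Z² = −E_n n²/E_R = 871.0 × 1² / 13.61 ≈ 64.00
Z = 8

8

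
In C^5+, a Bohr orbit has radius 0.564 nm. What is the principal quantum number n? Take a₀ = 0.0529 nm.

8

r_n = n²a₀/Z ⇒ n² = rZ/a₀ = 0.564 × 6 / 0.0529 ≈ 63.97
n = 8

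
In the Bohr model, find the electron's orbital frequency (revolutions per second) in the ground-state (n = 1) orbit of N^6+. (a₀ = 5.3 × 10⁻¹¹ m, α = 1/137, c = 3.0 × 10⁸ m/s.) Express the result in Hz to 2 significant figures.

r = n²a₀/Z = 7.6 × 10⁻¹² m, v = Zαc/n = 1.5 × 10⁷ m/s
f = v/(2πr) = 3.2 × 10¹⁷ Hz

3.2 × 10¹⁷ Hz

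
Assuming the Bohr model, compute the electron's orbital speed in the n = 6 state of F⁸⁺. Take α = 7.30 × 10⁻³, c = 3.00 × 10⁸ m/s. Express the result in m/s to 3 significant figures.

3.29 × 10⁶ m/s

v_n = Zαc/n = 9 × 0.00730 × 3.00 × 10⁸ / 6
    = 3.29 × 10⁶ m/s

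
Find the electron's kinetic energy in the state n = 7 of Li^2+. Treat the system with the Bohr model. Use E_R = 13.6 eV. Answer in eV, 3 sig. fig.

2.50 eV

For a Coulomb orbit the virial theorem gives K = −E_n.
E_n = −E_R·Z²/n², so K = E_R·Z²/n² = 13.6 × 3²/7² = 2.50 eV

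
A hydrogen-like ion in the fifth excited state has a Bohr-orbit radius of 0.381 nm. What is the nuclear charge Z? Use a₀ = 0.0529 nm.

5

r_n = n²a₀/Z ⇒ Z = n²a₀/r = 6² × 0.0529 / 0.381 ≈ 5.00
Z = 5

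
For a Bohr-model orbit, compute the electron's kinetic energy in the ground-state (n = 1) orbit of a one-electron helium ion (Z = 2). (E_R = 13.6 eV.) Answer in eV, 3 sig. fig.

54.4 eV

For a Coulomb orbit the virial theorem gives K = −E_n.
E_n = −E_R·Z²/n², so K = E_R·Z²/n² = 13.6 × 2²/1² = 54.4 eV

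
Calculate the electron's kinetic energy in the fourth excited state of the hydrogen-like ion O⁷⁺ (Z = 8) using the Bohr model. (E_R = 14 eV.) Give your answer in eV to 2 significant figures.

36 eV

For a Coulomb orbit the virial theorem gives K = −E_n.
E_n = −E_R·Z²/n², so K = E_R·Z²/n² = 14 × 8²/5² = 36 eV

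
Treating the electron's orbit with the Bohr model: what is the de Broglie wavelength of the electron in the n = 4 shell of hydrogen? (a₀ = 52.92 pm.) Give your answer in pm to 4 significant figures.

The Bohr quantisation condition is nλ = 2πr_n.
r_n = n²a₀/Z = 846.7 pm
λ = 2πr_n/n = 2π·846.7/4 = 1330 pm

1330 pm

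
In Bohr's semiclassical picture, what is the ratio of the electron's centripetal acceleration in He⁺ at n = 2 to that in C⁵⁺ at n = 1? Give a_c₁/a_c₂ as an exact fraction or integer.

1/432

a_c ∝ Z^3 · n^-4
a_c₁/a_c₂ = (2/6)^3 · (2/1)^-4 = 1/432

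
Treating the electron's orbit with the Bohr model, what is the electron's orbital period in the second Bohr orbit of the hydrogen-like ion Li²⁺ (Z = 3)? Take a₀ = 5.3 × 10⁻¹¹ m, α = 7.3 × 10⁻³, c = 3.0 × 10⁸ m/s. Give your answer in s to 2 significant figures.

1.4 × 10⁻¹⁶ s

r = n²a₀/Z = 2²·5.3 × 10⁻¹¹/3 = 7.1 × 10⁻¹¹ m
v = Zαc/n = 3·0.0073·3.0 × 10⁸/2 = 3.3 × 10⁶ m/s
T = 2πr/v = 1.4 × 10⁻¹⁶ s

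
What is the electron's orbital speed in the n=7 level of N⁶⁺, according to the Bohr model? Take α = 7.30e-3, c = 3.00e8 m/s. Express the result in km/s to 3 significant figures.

2190 km/s

v_n = Zαc/n = 7 × 0.00730 × 3.00e8 / 7
    = 2190 km/s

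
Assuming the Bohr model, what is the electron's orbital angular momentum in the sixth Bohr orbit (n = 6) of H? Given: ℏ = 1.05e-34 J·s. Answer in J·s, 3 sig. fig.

L_n = nℏ = 6 × 1.05e-34 = 6.30e-34 J·s

6.30e-34 J·s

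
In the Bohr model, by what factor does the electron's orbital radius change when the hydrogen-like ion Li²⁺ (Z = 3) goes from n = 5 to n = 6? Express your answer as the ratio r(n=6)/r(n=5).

r ∝ Z^-1 · n^2; with Z fixed, r ∝ n^2.
r(n=6)/r(n=5) = (6/5)^2 = 36/25

36/25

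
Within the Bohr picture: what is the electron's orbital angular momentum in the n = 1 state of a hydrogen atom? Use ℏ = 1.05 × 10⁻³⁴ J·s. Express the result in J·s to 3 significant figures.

1.05 × 10⁻³⁴ J·s

L_n = nℏ = 1 × 1.05 × 10⁻³⁴ = 1.05 × 10⁻³⁴ J·s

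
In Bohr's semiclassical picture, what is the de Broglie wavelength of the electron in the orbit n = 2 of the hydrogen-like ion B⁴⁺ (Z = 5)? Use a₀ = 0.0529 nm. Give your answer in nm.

The Bohr quantisation condition is nλ = 2πr_n.
r_n = n²a₀/Z = 0.0423 nm
λ = 2πr_n/n = 2π·0.0423/2 = 0.133 nm

0.133 nm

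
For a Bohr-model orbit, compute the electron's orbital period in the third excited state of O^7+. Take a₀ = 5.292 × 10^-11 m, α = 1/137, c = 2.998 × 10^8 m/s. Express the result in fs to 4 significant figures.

r = n²a₀/Z = 4²·5.292 × 10^-11/8 = 1.058 × 10^-10 m
v = Zαc/n = 8·0.007299·2.998 × 10^8/4 = 4.377 × 10^6 m/s
T = 2πr/v = 1.519 × 10^-16 s = 0.1519 fs

0.1519 fs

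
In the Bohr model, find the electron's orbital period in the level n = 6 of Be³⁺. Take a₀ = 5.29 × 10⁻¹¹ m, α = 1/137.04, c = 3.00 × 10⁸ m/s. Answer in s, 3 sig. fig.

r = n²a₀/Z = 6²·5.29 × 10⁻¹¹/4 = 4.76 × 10⁻¹⁰ m
v = Zαc/n = 4·0.00730·3.00 × 10⁸/6 = 1.46 × 10⁶ m/s
T = 2πr/v = 2.05 × 10⁻¹⁵ s

2.05 × 10⁻¹⁵ s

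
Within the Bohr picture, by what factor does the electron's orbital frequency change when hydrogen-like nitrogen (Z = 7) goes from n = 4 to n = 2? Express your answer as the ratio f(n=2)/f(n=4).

f ∝ Z^2 · n^-3; with Z fixed, f ∝ n^-3.
f(n=2)/f(n=4) = (2/4)^-3 = 8

8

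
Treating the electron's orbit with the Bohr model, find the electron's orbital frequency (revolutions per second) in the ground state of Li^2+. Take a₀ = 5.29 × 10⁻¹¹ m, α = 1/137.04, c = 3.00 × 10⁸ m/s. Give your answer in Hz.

5.93 × 10¹⁶ Hz

r = n²a₀/Z = 1.76 × 10⁻¹¹ m, v = Zαc/n = 6.57 × 10⁶ m/s
f = v/(2πr) = 5.93 × 10¹⁶ Hz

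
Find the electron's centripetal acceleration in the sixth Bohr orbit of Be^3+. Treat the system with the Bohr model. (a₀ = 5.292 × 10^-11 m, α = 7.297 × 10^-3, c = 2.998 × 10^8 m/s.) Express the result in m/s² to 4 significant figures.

4.466 × 10^21 m/s²

r = n²a₀/Z = 4.763 × 10^-10 m, v = Zαc/n = 1.458 × 10^6 m/s
a = v²/r = (1.458 × 10^6)² / 4.763 × 10^-10 = 4.466 × 10^21 m/s²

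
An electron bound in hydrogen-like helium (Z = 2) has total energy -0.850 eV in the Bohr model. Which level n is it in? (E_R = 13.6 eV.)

E_n = −E_R Z²/n² ⇒ n² = E_R Z²/(−E_n) = 13.6 × 2² / 0.850 ≈ 64.00
n = 8

8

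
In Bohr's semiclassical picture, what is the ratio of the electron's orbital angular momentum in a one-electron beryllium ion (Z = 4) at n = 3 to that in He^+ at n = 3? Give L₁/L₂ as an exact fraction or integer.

L = nℏ is independent of Z.
L₁/L₂ = n₁/n₂ = 3/3 = 1

1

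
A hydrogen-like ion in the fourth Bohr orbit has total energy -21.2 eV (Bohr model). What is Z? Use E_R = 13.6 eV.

5

E_n = −E_R Z²/n² ⇒ Z² = −E_n n²/E_R = 21.2 × 4² / 13.6 ≈ 24.94
Z = 5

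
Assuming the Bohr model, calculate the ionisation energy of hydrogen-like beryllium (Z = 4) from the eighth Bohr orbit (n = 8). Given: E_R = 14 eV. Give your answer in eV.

3.5 eV

E_n = −E_R·Z²/n² = −14 × 4²/8² eV = -3.5 eV
Ionisation energy = −E_n = 3.5 eV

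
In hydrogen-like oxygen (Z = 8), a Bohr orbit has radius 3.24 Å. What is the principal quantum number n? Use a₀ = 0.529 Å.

7

r_n = n²a₀/Z ⇒ n² = rZ/a₀ = 3.24 × 8 / 0.529 ≈ 49.00
n = 7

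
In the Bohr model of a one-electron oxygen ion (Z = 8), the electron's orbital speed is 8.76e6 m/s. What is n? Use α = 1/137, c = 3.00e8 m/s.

v_n = Zαc/n ⇒ n = Zαc/v = 8 × 0.00730 × 3.00e8 / 8.76e6 ≈ 2.00
n = 2

2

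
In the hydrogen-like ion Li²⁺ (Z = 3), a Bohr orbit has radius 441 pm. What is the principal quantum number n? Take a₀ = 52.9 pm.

5

r_n = n²a₀/Z ⇒ n² = rZ/a₀ = 441 × 3 / 52.9 ≈ 25.01
n = 5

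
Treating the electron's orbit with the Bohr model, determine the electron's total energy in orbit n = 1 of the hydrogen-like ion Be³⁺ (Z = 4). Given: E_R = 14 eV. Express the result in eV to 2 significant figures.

E_n = −E_R·Z²/n² = −14 × 4²/1² = -220 eV

-220 eV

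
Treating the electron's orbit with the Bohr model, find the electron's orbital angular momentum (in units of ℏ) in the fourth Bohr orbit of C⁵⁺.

L_n = nℏ, so L/ℏ = n = 4.

4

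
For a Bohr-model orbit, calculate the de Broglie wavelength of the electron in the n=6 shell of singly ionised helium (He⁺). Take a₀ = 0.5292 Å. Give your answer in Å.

The Bohr quantisation condition is nλ = 2πr_n.
r_n = n²a₀/Z = 9.526 Å
λ = 2πr_n/n = 2π·9.526/6 = 9.975 Å

9.975 Å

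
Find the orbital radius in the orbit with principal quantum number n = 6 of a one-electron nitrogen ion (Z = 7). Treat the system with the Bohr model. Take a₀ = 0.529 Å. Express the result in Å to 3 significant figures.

2.72 Å

r_n = n²a₀/Z = 6² × 0.529 / 7
    = 36 × 0.529 / 7 = 2.72 Å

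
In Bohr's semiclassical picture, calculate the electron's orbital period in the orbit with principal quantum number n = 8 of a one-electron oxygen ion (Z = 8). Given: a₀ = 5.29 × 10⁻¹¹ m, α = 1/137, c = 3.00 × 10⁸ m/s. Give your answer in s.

1.21 × 10⁻¹⁵ s

r = n²a₀/Z = 8²·5.29 × 10⁻¹¹/8 = 4.23 × 10⁻¹⁰ m
v = Zαc/n = 8·0.00730·3.00 × 10⁸/8 = 2.19 × 10⁶ m/s
T = 2πr/v = 1.21 × 10⁻¹⁵ s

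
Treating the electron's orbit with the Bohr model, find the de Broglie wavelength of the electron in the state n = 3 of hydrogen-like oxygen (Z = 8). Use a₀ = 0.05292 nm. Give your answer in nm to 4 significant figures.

The Bohr quantisation condition is nλ = 2πr_n.
r_n = n²a₀/Z = 0.05954 nm
λ = 2πr_n/n = 2π·0.05954/3 = 0.1247 nm

0.1247 nm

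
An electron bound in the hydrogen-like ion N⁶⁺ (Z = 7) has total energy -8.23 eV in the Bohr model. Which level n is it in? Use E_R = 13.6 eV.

E_n = −E_R Z²/n² ⇒ n² = E_R Z²/(−E_n) = 13.6 × 7² / 8.23 ≈ 80.97
n = 9

9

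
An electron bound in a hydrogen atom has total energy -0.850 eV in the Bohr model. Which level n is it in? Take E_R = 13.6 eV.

4

E_n = −E_R Z²/n² ⇒ n² = E_R Z²/(−E_n) = 13.6 × 1² / 0.850 ≈ 16.00
n = 4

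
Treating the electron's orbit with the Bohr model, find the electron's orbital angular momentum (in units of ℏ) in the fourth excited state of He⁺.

L_n = nℏ, so L/ℏ = n = 5.

5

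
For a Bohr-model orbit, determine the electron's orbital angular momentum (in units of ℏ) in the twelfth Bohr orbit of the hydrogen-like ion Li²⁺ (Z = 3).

L_n = nℏ, so L/ℏ = n = 12.

12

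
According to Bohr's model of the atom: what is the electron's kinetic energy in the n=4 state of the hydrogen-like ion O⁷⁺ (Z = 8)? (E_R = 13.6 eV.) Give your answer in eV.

54.4 eV

For a Coulomb orbit the virial theorem gives K = −E_n.
E_n = −E_R·Z²/n², so K = E_R·Z²/n² = 13.6 × 8²/4² = 54.4 eV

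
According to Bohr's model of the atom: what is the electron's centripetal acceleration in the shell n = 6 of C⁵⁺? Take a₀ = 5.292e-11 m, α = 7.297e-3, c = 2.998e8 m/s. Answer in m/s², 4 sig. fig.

1.507e22 m/s²

r = n²a₀/Z = 3.175e-10 m, v = Zαc/n = 2.188e6 m/s
a = v²/r = (2.188e6)² / 3.175e-10 = 1.507e22 m/s²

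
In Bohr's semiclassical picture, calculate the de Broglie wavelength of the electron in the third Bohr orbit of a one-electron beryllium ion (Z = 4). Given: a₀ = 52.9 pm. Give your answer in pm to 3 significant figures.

249 pm

The Bohr quantisation condition is nλ = 2πr_n.
r_n = n²a₀/Z = 119 pm
λ = 2πr_n/n = 2π·119/3 = 249 pm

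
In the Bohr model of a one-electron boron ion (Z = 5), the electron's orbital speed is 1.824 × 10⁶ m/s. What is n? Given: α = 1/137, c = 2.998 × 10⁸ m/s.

6

v_n = Zαc/n ⇒ n = Zαc/v = 5 × 0.007299 × 2.998 × 10⁸ / 1.824 × 10⁶ ≈ 6.00
n = 6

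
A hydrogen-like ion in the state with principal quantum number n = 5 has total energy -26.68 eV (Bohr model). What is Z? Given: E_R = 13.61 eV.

7

E_n = −E_R Z²/n² ⇒ Z² = −E_n n²/E_R = 26.68 × 5² / 13.61 ≈ 49.01
Z = 7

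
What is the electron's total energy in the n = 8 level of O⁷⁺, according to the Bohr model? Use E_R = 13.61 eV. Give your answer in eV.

-13.61 eV

E_n = −E_R·Z²/n² = −13.61 × 8²/8² = -13.61 eV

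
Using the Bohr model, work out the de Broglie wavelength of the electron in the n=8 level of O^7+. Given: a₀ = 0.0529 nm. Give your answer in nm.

0.332 nm

The Bohr quantisation condition is nλ = 2πr_n.
r_n = n²a₀/Z = 0.423 nm
λ = 2πr_n/n = 2π·0.423/8 = 0.332 nm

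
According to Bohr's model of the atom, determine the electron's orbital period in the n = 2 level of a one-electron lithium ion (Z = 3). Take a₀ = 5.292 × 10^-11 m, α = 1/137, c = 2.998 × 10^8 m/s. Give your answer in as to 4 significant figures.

135.1 as

r = n²a₀/Z = 2²·5.292 × 10^-11/3 = 7.056 × 10^-11 m
v = Zαc/n = 3·0.007299·2.998 × 10^8/2 = 3.282 × 10^6 m/s
T = 2πr/v = 1.351 × 10^-16 s = 135.1 as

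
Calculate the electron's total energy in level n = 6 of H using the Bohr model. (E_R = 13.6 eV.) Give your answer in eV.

-0.378 eV

E_n = −E_R·Z²/n² = −13.6 × 1²/6² = -0.378 eV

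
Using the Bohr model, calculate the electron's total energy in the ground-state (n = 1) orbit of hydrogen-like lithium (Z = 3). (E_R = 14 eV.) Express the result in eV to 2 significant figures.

E_n = −E_R·Z²/n² = −14 × 3²/1² = -130 eV

-130 eV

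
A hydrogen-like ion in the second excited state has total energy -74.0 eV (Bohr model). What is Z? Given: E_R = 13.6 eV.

E_n = −E_R Z²/n² ⇒ Z² = −E_n n²/E_R = 74.0 × 3² / 13.6 ≈ 48.97
Z = 7

7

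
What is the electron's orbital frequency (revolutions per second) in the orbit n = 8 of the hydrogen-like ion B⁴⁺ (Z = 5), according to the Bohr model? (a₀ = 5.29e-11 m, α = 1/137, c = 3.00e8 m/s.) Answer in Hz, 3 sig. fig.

3.22e14 Hz

r = n²a₀/Z = 6.77e-10 m, v = Zαc/n = 1.37e6 m/s
f = v/(2πr) = 3.22e14 Hz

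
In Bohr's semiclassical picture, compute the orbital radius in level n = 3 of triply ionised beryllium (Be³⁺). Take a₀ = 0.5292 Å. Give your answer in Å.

r_n = n²a₀/Z = 3² × 0.5292 / 4
    = 9 × 0.5292 / 4 = 1.191 Å

1.191 Å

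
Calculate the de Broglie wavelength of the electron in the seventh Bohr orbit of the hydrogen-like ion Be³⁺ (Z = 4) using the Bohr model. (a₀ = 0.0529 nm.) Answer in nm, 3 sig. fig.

0.582 nm

The Bohr quantisation condition is nλ = 2πr_n.
r_n = n²a₀/Z = 0.648 nm
λ = 2πr_n/n = 2π·0.648/7 = 0.582 nm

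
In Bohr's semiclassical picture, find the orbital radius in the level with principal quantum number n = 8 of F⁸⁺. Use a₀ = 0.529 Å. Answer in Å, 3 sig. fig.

r_n = n²a₀/Z = 8² × 0.529 / 9
    = 64 × 0.529 / 9 = 3.76 Å

3.76 Å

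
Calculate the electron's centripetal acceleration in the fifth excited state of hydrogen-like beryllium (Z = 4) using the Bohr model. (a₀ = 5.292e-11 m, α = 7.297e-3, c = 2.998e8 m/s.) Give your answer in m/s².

r = n²a₀/Z = 4.763e-10 m, v = Zαc/n = 1.458e6 m/s
a = v²/r = (1.458e6)² / 4.763e-10 = 4.466e21 m/s²

4.466e21 m/s²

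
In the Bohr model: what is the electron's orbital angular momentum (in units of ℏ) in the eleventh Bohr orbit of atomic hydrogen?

L_n = nℏ, so L/ℏ = n = 11.

11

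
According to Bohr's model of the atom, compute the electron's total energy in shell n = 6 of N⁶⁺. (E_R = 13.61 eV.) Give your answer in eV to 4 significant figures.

-18.52 eV

E_n = −E_R·Z²/n² = −13.61 × 7²/6² = -18.52 eV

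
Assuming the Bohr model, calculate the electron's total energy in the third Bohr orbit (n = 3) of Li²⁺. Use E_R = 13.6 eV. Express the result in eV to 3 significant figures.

-13.6 eV

E_n = −E_R·Z²/n² = −13.6 × 3²/3² = -13.6 eV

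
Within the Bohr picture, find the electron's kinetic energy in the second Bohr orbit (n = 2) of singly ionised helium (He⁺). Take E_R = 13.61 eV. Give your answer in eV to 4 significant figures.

13.61 eV

For a Coulomb orbit the virial theorem gives K = −E_n.
E_n = −E_R·Z²/n², so K = E_R·Z²/n² = 13.61 × 2²/2² = 13.61 eV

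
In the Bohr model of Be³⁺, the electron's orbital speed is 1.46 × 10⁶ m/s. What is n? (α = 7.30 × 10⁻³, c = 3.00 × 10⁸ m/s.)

v_n = Zαc/n ⇒ n = Zαc/v = 4 × 0.00730 × 3.00 × 10⁸ / 1.46 × 10⁶ ≈ 6.00
n = 6

6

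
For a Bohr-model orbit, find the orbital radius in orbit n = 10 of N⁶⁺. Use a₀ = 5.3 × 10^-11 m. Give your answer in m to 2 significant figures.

r_n = n²a₀/Z = 10² × 5.3 × 10^-11 / 7
    = 100 × 5.3 × 10^-11 / 7 = 7.6 × 10^-10 m

7.6 × 10^-10 m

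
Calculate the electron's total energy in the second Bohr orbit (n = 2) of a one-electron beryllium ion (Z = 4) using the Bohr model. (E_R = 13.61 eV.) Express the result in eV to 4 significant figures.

E_n = −E_R·Z²/n² = −13.61 × 4²/2² = -54.44 eV

-54.44 eV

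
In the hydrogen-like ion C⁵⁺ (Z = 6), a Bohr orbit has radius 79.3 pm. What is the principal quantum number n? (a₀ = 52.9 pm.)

r_n = n²a₀/Z ⇒ n² = rZ/a₀ = 79.3 × 6 / 52.9 ≈ 8.99
n = 3

3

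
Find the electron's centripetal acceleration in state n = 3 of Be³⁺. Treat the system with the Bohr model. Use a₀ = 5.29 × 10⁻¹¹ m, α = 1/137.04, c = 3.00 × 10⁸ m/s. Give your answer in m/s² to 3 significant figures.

r = n²a₀/Z = 1.19 × 10⁻¹⁰ m, v = Zαc/n = 2.92 × 10⁶ m/s
a = v²/r = (2.92 × 10⁶)² / 1.19 × 10⁻¹⁰ = 7.16 × 10²² m/s²

7.16 × 10²² m/s²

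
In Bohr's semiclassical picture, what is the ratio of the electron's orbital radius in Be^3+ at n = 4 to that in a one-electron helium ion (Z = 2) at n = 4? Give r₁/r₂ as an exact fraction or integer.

r ∝ Z^-1 · n^2
r₁/r₂ = (4/2)^-1 · (4/4)^2 = 1/2

1/2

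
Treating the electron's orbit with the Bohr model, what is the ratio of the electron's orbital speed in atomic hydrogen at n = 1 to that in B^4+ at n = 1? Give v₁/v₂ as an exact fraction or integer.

v ∝ Z^1 · n^-1
v₁/v₂ = (1/5)^1 · (1/1)^-1 = 1/5

1/5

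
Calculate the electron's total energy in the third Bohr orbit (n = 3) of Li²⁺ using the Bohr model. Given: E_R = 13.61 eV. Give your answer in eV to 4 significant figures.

E_n = −E_R·Z²/n² = −13.61 × 3²/3² = -13.61 eV

-13.61 eV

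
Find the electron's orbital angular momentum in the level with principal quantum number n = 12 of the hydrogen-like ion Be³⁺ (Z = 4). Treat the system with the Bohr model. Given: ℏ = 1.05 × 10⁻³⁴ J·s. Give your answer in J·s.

L_n = nℏ = 12 × 1.05 × 10⁻³⁴ = 1.26 × 10⁻³³ J·s

1.26 × 10⁻³³ J·s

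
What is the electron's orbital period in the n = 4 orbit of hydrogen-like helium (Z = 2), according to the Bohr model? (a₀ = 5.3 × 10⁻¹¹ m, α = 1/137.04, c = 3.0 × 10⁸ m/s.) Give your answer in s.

r = n²a₀/Z = 4²·5.3 × 10⁻¹¹/2 = 4.2 × 10⁻¹⁰ m
v = Zαc/n = 2·0.0073·3.0 × 10⁸/4 = 1.1 × 10⁶ m/s
T = 2πr/v = 2.4 × 10⁻¹⁵ s

2.4 × 10⁻¹⁵ s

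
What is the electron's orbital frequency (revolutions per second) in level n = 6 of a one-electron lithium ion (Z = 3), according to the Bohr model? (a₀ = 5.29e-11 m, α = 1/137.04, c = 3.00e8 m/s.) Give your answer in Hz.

2.74e14 Hz

r = n²a₀/Z = 6.35e-10 m, v = Zαc/n = 1.09e6 m/s
f = v/(2πr) = 2.74e14 Hz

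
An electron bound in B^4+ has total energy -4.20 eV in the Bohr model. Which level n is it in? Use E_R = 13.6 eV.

9

E_n = −E_R Z²/n² ⇒ n² = E_R Z²/(−E_n) = 13.6 × 5² / 4.20 ≈ 80.95
n = 9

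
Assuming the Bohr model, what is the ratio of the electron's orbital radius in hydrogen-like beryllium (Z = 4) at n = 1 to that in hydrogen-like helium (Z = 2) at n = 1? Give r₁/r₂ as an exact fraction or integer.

r ∝ Z^-1 · n^2
r₁/r₂ = (4/2)^-1 · (1/1)^2 = 1/2

1/2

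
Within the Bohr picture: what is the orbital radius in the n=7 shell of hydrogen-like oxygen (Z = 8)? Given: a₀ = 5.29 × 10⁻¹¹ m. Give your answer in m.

r_n = n²a₀/Z = 7² × 5.29 × 10⁻¹¹ / 8
    = 49 × 5.29 × 10⁻¹¹ / 8 = 3.24 × 10⁻¹⁰ m

3.24 × 10⁻¹⁰ m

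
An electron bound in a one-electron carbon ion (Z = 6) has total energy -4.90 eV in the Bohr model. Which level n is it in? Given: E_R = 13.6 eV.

10

E_n = −E_R Z²/n² ⇒ n² = E_R Z²/(−E_n) = 13.6 × 6² / 4.90 ≈ 99.92
n = 10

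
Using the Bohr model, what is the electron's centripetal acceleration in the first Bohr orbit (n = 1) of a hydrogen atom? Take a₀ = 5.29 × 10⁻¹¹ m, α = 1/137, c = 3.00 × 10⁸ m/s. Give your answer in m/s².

9.06 × 10²² m/s²

r = n²a₀/Z = 5.29 × 10⁻¹¹ m, v = Zαc/n = 2.19 × 10⁶ m/s
a = v²/r = (2.19 × 10⁶)² / 5.29 × 10⁻¹¹ = 9.06 × 10²² m/s²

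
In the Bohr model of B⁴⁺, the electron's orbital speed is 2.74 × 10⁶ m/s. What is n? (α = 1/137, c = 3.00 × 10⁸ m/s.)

v_n = Zαc/n ⇒ n = Zαc/v = 5 × 0.00730 × 3.00 × 10⁸ / 2.74 × 10⁶ ≈ 4.00
n = 4

4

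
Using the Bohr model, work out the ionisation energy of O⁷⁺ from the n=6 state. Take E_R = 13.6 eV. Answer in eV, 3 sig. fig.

24.2 eV

E_n = −E_R·Z²/n² = −13.6 × 8²/6² eV = -24.2 eV
Ionisation energy = −E_n = 24.2 eV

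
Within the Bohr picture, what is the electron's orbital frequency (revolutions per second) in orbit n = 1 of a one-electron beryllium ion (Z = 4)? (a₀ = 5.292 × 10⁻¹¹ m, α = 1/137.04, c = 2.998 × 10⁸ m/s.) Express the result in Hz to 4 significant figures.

1.053 × 10¹⁷ Hz

r = n²a₀/Z = 1.323 × 10⁻¹¹ m, v = Zαc/n = 8.751 × 10⁶ m/s
f = v/(2πr) = 1.053 × 10¹⁷ Hz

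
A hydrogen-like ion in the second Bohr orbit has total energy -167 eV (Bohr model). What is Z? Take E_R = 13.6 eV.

7

E_n = −E_R Z²/n² ⇒ Z² = −E_n n²/E_R = 167 × 2² / 13.6 ≈ 49.12
Z = 7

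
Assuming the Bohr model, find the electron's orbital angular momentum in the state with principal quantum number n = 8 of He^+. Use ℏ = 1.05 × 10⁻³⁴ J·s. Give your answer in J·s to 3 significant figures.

8.40 × 10⁻³⁴ J·s

L_n = nℏ = 8 × 1.05 × 10⁻³⁴ = 8.40 × 10⁻³⁴ J·s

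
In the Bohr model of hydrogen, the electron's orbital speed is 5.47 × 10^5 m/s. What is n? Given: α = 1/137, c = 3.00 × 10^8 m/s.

4

v_n = Zαc/n ⇒ n = Zαc/v = 1 × 0.00730 × 3.00 × 10^8 / 5.47 × 10^5 ≈ 4.00
n = 4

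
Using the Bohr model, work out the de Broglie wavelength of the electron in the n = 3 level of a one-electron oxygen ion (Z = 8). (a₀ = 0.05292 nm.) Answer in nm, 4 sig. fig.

0.1247 nm

The Bohr quantisation condition is nλ = 2πr_n.
r_n = n²a₀/Z = 0.05954 nm
λ = 2πr_n/n = 2π·0.05954/3 = 0.1247 nm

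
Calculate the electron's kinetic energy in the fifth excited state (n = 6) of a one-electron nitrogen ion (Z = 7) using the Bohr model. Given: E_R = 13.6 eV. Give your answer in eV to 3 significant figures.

18.5 eV

For a Coulomb orbit the virial theorem gives K = −E_n.
E_n = −E_R·Z²/n², so K = E_R·Z²/n² = 13.6 × 7²/6² = 18.5 eV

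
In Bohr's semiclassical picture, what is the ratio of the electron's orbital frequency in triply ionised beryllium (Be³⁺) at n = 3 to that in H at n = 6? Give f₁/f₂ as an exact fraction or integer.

f ∝ Z^2 · n^-3
f₁/f₂ = (4/1)^2 · (3/6)^-3 = 128

128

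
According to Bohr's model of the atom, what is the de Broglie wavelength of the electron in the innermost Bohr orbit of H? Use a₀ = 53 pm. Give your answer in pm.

330 pm

The Bohr quantisation condition is nλ = 2πr_n.
r_n = n²a₀/Z = 53 pm
λ = 2πr_n/n = 2π·53/1 = 330 pm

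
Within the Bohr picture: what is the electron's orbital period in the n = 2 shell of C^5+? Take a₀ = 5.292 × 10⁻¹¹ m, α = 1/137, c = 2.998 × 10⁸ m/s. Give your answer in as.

33.77 as

r = n²a₀/Z = 2²·5.292 × 10⁻¹¹/6 = 3.528 × 10⁻¹¹ m
v = Zαc/n = 6·0.007299·2.998 × 10⁸/2 = 6.565 × 10⁶ m/s
T = 2πr/v = 3.377 × 10⁻¹⁷ s = 33.77 as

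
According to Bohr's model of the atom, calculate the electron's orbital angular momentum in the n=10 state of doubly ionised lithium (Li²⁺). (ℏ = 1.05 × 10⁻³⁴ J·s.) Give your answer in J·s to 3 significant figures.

1.05 × 10⁻³³ J·s

L_n = nℏ = 10 × 1.05 × 10⁻³⁴ = 1.05 × 10⁻³³ J·s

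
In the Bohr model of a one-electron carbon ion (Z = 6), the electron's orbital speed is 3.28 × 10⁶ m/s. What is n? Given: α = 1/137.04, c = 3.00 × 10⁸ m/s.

4

v_n = Zαc/n ⇒ n = Zαc/v = 6 × 0.00730 × 3.00 × 10⁸ / 3.28 × 10⁶ ≈ 4.00
n = 4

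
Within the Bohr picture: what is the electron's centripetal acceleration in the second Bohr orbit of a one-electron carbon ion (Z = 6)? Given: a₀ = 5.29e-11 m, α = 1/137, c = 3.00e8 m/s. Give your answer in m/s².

1.22e24 m/s²

r = n²a₀/Z = 3.53e-11 m, v = Zαc/n = 6.57e6 m/s
a = v²/r = (6.57e6)² / 3.53e-11 = 1.22e24 m/s²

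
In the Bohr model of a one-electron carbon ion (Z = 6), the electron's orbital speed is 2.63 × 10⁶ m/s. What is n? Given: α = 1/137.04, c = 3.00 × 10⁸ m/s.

5

v_n = Zαc/n ⇒ n = Zαc/v = 6 × 0.00730 × 3.00 × 10⁸ / 2.63 × 10⁶ ≈ 4.99
n = 5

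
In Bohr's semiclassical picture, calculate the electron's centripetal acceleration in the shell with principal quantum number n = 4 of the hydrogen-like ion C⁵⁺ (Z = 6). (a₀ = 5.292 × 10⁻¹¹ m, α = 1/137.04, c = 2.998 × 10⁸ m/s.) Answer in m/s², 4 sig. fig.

r = n²a₀/Z = 1.411 × 10⁻¹⁰ m, v = Zαc/n = 3.282 × 10⁶ m/s
a = v²/r = (3.282 × 10⁶)² / 1.411 × 10⁻¹⁰ = 7.631 × 10²² m/s²

7.631 × 10²² m/s²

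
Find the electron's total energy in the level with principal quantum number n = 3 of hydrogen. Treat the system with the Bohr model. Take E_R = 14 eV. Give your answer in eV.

E_n = −E_R·Z²/n² = −14 × 1²/3² = -1.6 eV

-1.6 eV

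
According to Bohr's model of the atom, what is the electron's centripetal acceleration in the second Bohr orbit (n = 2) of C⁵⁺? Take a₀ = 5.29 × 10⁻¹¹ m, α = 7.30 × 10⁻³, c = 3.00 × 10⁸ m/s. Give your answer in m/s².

1.22 × 10²⁴ m/s²

r = n²a₀/Z = 3.53 × 10⁻¹¹ m, v = Zαc/n = 6.57 × 10⁶ m/s
a = v²/r = (6.57 × 10⁶)² / 3.53 × 10⁻¹¹ = 1.22 × 10²⁴ m/s²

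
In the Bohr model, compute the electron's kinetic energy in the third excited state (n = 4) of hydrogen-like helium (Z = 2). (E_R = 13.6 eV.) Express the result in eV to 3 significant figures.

3.40 eV

For a Coulomb orbit the virial theorem gives K = −E_n.
E_n = −E_R·Z²/n², so K = E_R·Z²/n² = 13.6 × 2²/4² = 3.40 eV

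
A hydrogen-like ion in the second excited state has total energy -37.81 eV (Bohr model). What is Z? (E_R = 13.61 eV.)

5

E_n = −E_R Z²/n² ⇒ Z² = −E_n n²/E_R = 37.81 × 3² / 13.61 ≈ 25.00
Z = 5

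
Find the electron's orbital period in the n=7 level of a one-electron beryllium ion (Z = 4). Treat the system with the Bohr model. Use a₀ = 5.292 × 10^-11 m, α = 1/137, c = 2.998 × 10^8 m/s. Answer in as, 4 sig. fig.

3257 as

r = n²a₀/Z = 7²·5.292 × 10^-11/4 = 6.483 × 10^-10 m
v = Zαc/n = 4·0.007299·2.998 × 10^8/7 = 1.250 × 10^6 m/s
T = 2πr/v = 3.257 × 10^-15 s = 3257 as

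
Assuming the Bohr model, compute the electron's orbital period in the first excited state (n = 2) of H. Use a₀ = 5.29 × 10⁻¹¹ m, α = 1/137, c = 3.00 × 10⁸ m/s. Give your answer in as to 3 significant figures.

1210 as

r = n²a₀/Z = 2²·5.29 × 10⁻¹¹/1 = 2.12 × 10⁻¹⁰ m
v = Zαc/n = 1·0.00730·3.00 × 10⁸/2 = 1.09 × 10⁶ m/s
T = 2πr/v = 1.21 × 10⁻¹⁵ s = 1210 as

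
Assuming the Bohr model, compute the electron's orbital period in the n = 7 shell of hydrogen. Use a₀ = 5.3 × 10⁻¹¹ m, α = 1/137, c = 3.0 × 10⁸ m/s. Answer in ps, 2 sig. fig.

r = n²a₀/Z = 7²·5.3 × 10⁻¹¹/1 = 2.6 × 10⁻⁹ m
v = Zαc/n = 1·0.0073·3.0 × 10⁸/7 = 3.1 × 10⁵ m/s
T = 2πr/v = 5.2 × 10⁻¹⁴ s = 0.052 ps

0.052 ps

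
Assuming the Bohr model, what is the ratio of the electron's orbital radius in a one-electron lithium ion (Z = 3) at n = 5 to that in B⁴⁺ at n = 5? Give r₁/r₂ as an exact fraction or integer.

r ∝ Z^-1 · n^2
r₁/r₂ = (3/5)^-1 · (5/5)^2 = 5/3

5/3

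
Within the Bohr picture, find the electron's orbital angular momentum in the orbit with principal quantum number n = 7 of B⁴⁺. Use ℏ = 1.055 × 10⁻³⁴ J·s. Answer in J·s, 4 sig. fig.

L_n = nℏ = 7 × 1.055 × 10⁻³⁴ = 7.385 × 10⁻³⁴ J·s

7.385 × 10⁻³⁴ J·s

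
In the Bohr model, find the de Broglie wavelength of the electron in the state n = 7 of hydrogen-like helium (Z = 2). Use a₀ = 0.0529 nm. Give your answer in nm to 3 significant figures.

1.16 nm

The Bohr quantisation condition is nλ = 2πr_n.
r_n = n²a₀/Z = 1.30 nm
λ = 2πr_n/n = 2π·1.30/7 = 1.16 nm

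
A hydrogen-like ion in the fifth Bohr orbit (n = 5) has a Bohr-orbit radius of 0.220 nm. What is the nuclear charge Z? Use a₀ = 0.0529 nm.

6

r_n = n²a₀/Z ⇒ Z = n²a₀/r = 5² × 0.0529 / 0.220 ≈ 6.01
Z = 6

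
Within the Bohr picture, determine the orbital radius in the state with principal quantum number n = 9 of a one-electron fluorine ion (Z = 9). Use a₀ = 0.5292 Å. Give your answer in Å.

4.763 Å

r_n = n²a₀/Z = 9² × 0.5292 / 9
    = 81 × 0.5292 / 9 = 4.763 Å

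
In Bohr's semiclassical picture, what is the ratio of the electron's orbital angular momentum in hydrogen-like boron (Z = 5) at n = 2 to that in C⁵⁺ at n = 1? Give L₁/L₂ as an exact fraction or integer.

2

L = nℏ is independent of Z.
L₁/L₂ = n₁/n₂ = 2/1 = 2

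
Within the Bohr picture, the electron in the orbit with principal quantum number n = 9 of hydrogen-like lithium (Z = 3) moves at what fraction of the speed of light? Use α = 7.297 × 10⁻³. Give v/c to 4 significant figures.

v_n = Zαc/n, so v/c = Zα/n = 3 × 0.007297 / 9 = 0.002432

0.002432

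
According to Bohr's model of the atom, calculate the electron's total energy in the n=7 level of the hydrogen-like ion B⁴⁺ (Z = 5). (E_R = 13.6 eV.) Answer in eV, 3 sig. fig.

-6.94 eV

E_n = −E_R·Z²/n² = −13.6 × 5²/7² = -6.94 eV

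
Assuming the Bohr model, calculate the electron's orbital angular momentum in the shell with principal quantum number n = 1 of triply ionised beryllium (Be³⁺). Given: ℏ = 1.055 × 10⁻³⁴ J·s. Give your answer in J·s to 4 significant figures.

L_n = nℏ = 1 × 1.055 × 10⁻³⁴ = 1.055 × 10⁻³⁴ J·s

1.055 × 10⁻³⁴ J·s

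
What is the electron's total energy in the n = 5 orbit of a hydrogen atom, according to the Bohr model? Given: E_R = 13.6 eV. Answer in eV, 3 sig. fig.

E_n = −E_R·Z²/n² = −13.6 × 1²/5² = -0.544 eV

-0.544 eV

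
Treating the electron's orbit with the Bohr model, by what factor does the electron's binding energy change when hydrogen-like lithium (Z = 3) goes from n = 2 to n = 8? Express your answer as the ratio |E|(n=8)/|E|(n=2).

1/16

|E| ∝ Z^2 · n^-2; with Z fixed, |E| ∝ n^-2.
|E|(n=8)/|E|(n=2) = (8/2)^-2 = 1/16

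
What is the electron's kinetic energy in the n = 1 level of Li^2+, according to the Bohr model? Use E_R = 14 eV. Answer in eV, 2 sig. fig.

For a Coulomb orbit the virial theorem gives K = −E_n.
E_n = −E_R·Z²/n², so K = E_R·Z²/n² = 14 × 3²/1² = 130 eV

130 eV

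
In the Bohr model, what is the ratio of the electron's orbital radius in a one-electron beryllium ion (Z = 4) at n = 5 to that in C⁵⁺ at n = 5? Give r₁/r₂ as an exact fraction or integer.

3/2

r ∝ Z^-1 · n^2
r₁/r₂ = (4/6)^-1 · (5/5)^2 = 3/2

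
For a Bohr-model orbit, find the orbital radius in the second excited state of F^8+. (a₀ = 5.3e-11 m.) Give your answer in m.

5.3e-11 m

r_n = n²a₀/Z = 3² × 5.3e-11 / 9
    = 9 × 5.3e-11 / 9 = 5.3e-11 m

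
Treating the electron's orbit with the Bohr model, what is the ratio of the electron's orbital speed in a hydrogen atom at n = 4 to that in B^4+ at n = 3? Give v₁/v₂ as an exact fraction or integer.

v ∝ Z^1 · n^-1
v₁/v₂ = (1/5)^1 · (4/3)^-1 = 3/20

3/20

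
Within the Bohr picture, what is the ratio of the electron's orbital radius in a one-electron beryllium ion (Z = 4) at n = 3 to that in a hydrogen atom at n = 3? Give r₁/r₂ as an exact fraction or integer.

1/4

r ∝ Z^-1 · n^2
r₁/r₂ = (4/1)^-1 · (3/3)^2 = 1/4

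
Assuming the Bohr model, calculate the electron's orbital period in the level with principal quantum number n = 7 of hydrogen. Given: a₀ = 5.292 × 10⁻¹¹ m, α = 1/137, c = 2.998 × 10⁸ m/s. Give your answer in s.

r = n²a₀/Z = 7²·5.292 × 10⁻¹¹/1 = 2.593 × 10⁻⁹ m
v = Zαc/n = 1·0.007299·2.998 × 10⁸/7 = 3.126 × 10⁵ m/s
T = 2πr/v = 5.212 × 10⁻¹⁴ s

5.212 × 10⁻¹⁴ s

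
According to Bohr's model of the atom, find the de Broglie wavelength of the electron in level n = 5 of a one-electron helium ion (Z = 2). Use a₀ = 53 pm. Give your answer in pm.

The Bohr quantisation condition is nλ = 2πr_n.
r_n = n²a₀/Z = 660 pm
λ = 2πr_n/n = 2π·660/5 = 830 pm

830 pm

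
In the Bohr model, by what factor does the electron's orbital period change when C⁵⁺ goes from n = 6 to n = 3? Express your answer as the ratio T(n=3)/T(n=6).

T ∝ Z^-2 · n^3; with Z fixed, T ∝ n^3.
T(n=3)/T(n=6) = (3/6)^3 = 1/8

1/8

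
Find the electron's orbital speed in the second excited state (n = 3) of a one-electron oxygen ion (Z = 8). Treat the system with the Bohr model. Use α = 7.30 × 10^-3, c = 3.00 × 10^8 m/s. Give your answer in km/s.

5840 km/s

v_n = Zαc/n = 8 × 0.00730 × 3.00 × 10^8 / 3
    = 5840 km/s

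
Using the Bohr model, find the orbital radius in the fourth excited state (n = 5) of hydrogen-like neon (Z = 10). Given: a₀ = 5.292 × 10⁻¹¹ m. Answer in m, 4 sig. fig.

r_n = n²a₀/Z = 5² × 5.292 × 10⁻¹¹ / 10
    = 25 × 5.292 × 10⁻¹¹ / 10 = 1.323 × 10⁻¹⁰ m

1.323 × 10⁻¹⁰ m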